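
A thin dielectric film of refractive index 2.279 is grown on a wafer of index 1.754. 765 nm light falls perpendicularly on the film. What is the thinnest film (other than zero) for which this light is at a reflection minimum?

168 nm

Ray reflecting at the top interface goes from n = 1.0 toward n = 2.279: a half-wave phase shift.
Bottom surface (2.279 → 1.754): reflection off a lower-index medium gives no phase shift.
Net: one phase inversion between the two reflected rays.
For weak reflection here: 2 n t = m λ.
Minimum nonzero at m = 1: t = λ / (2 n) = 765 / (2 × 2.279) = 168 nm.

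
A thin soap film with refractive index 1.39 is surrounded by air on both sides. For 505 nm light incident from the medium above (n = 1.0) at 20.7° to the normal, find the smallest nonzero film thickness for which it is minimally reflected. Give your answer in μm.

0.188 μm

Ray reflecting at the top interface goes from n = 1.0 toward n = 1.39: a half-wave phase shift.
Ray reflecting at the bottom interface goes from n = 1.39 toward n = 1.0: no phase shift.
Exactly one π shift → a net half-wave offset.
With one net inversion, destructive interference in reflection requires 2 n t cos θ_r = m λ.
Snell's law: 1.0 sin 20.7° = 1.39 sin θ_r → sin θ_r = 0.254, cos θ_r = 0.967.
Minimum nonzero at m = 1: t = λ / (2 n cos θ_r) = 505 / (2 × 1.39 × 0.967) = 188 nm.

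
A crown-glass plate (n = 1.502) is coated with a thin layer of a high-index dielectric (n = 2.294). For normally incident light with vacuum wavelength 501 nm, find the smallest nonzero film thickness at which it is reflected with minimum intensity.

109 nm

At the upper boundary (n = 1.0 to n = 2.294) the reflected ray undergoes a half-wave phase shift.
Ray reflecting at the bottom interface goes from n = 2.294 toward n = 1.502: no phase shift.
Exactly one π shift → a net half-wave offset.
For dark reflection here: 2 n t = m λ.
Minimum nonzero at m = 1: t = λ / (2 n) = 501 / (2 × 2.294) = 109 nm.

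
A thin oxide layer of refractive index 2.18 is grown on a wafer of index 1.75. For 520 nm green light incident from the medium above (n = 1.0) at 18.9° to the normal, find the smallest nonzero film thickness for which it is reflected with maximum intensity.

Ray reflecting at the top interface goes from n = 1.0 toward n = 2.18: a half-wave phase shift.
At the lower boundary (n = 2.18 to n = 1.75) the reflected ray undergoes no phase shift.
Exactly one π shift → a net half-wave offset.
For strong reflection here: 2 n t cos θ_r = (m + ½) λ.
Snell's law: 1.0 sin 18.9° = 2.18 sin θ_r → sin θ_r = 0.149, cos θ_r = 0.989.
Minimum at m = 0: t = λ / (4 n cos θ_r) = 520 / (4 × 2.18 × 0.989) = 60.3 nm.

60.3 nm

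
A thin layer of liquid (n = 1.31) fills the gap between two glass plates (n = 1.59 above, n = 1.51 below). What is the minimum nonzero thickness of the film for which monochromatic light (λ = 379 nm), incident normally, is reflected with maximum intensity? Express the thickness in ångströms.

At the upper boundary (n = 1.59 to n = 1.31) the reflected ray undergoes no phase shift.
Ray reflecting at the bottom interface goes from n = 1.31 toward n = 1.51: a half-wave phase shift.
The two reflections differ by half a wavelength.
With one net inversion, constructive interference in reflection requires 2 n t = (m + ½) λ.
Minimum at m = 0: t = λ / (4 n) = 379 / (4 × 1.31) = 72.3 nm.

723 Å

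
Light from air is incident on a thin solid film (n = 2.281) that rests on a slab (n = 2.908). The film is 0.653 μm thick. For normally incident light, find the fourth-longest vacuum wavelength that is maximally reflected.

745 nm

Ray reflecting at the top interface goes from n = 1.0 toward n = 2.281: a half-wave phase shift.
Bottom surface (2.281 → 2.908): reflection off a higher-index medium gives a half-wave phase shift.
Net: no relative phase inversion (both shifts match).
For bright reflection here: 2 n t = m λ.
λ = 2 n t / m. The fourth-longest wavelength is m = 4: λ = 2 × 2.281 × 653 / 4.00 = 745 nm.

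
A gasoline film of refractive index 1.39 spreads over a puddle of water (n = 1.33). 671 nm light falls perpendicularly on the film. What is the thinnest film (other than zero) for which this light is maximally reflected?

Top surface (1.0 → 1.39): reflection off a higher-index medium gives a half-wave phase shift.
At the lower boundary (n = 1.39 to n = 1.33) the reflected ray undergoes no phase shift.
Net: one phase inversion between the two reflected rays.
For bright reflection here: 2 n t = (m + ½) λ.
Minimum at m = 0: t = λ / (4 n) = 671 / (4 × 1.39) = 121 nm.

121 nm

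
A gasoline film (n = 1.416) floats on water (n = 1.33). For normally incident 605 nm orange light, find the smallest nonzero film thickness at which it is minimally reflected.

214 nm

At the upper boundary (n = 1.0 to n = 1.416) the reflected ray undergoes a half-wave phase shift.
Bottom surface (1.416 → 1.33): reflection off a lower-index medium gives no phase shift.
Exactly one π shift → a net half-wave offset.
So the condition for destructive reflection is 2 n t = m λ.
Minimum nonzero at m = 1: t = λ / (2 n) = 605 / (2 × 1.416) = 214 nm.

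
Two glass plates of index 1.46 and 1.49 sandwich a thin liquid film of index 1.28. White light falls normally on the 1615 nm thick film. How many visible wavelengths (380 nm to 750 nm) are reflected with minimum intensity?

Top surface (1.46 → 1.28): reflection off a lower-index medium gives no phase shift.
Ray reflecting at the bottom interface goes from n = 1.28 toward n = 1.49: a half-wave phase shift.
Exactly one π shift → a net half-wave offset.
For weak reflection here: 2 n t = m λ.
λ = 2 n t / m = 4134 / m nm.
m=5: 827 nm (IR); m=6: 689 nm (visible); m=7: 591 nm (visible); m=8: 517 nm (visible); m=9: 459 nm (visible); m=10: 413 nm (visible); m=11: 376 nm (UV).

5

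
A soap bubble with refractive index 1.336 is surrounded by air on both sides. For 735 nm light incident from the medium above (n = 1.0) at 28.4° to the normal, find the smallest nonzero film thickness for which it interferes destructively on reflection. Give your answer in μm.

Ray reflecting at the top interface goes from n = 1.0 toward n = 1.336: a half-wave phase shift.
At the lower boundary (n = 1.336 to n = 1.0) the reflected ray undergoes no phase shift.
Net: one phase inversion between the two reflected rays.
So the condition for destructive reflection is 2 n t cos θ_r = m λ.
Snell's law: 1.0 sin 28.4° = 1.336 sin θ_r → sin θ_r = 0.356, cos θ_r = 0.934.
Minimum nonzero at m = 1: t = λ / (2 n cos θ_r) = 735 / (2 × 1.336 × 0.934) = 294 nm.

0.294 μm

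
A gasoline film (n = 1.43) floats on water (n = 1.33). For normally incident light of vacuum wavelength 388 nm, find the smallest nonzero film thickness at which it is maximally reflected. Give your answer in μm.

At the upper boundary (n = 1.0 to n = 1.43) the reflected ray undergoes a half-wave phase shift.
At the lower boundary (n = 1.43 to n = 1.33) the reflected ray undergoes no phase shift.
The two reflections differ by half a wavelength.
So the condition for constructive reflection is 2 n t = (m + ½) λ.
Minimum at m = 0: t = λ / (4 n) = 388 / (4 × 1.43) = 67.8 nm.

0.0678 μm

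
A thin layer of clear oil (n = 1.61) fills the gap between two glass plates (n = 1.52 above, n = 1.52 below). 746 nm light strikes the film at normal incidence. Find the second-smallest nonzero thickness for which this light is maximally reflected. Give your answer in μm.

0.348 μm

Ray reflecting at the top interface goes from n = 1.52 toward n = 1.61: a half-wave phase shift.
Bottom surface (1.61 → 1.52): reflection off a lower-index medium gives no phase shift.
The two reflections differ by half a wavelength.
For strong reflection here: 2 n t = (m + ½) λ.
The second-smallest nonzero thickness corresponds to m = 1: t = (m + ½) λ / (2 n) = 1.50 × 746 / (2 × 1.61) = 348 nm.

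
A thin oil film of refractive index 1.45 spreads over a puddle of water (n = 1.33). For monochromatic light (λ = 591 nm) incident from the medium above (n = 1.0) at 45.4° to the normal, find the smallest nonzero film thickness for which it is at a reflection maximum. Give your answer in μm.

At the upper boundary (n = 1.0 to n = 1.45) the reflected ray undergoes a half-wave phase shift.
At the lower boundary (n = 1.45 to n = 1.33) the reflected ray undergoes no phase shift.
The two reflections differ by half a wavelength.
So the condition for constructive reflection is 2 n t cos θ_r = (m + ½) λ.
Snell's law: 1.0 sin 45.4° = 1.45 sin θ_r → sin θ_r = 0.491, cos θ_r = 0.871.
Minimum at m = 0: t = λ / (4 n cos θ_r) = 591 / (4 × 1.45 × 0.871) = 117 nm.

0.117 μm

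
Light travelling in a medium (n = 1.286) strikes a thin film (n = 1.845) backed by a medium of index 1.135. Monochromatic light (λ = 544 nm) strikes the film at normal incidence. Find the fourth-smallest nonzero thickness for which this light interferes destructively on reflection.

590 nm

Ray reflecting at the top interface goes from n = 1.286 toward n = 1.845: a half-wave phase shift.
At the lower boundary (n = 1.845 to n = 1.135) the reflected ray undergoes no phase shift.
Net: one phase inversion between the two reflected rays.
With one net inversion, destructive interference in reflection requires 2 n t = m λ.
The fourth-smallest nonzero thickness corresponds to m = 4: t = m λ / (2 n) = 4.00 × 544 / (2 × 1.845) = 590 nm.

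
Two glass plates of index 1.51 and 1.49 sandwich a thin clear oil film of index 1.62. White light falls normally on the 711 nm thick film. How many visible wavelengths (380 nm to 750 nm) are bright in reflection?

Top surface (1.51 → 1.62): reflection off a higher-index medium gives a half-wave phase shift.
Ray reflecting at the bottom interface goes from n = 1.62 toward n = 1.49: no phase shift.
The two reflections differ by half a wavelength.
So the condition for constructive reflection is 2 n t = (m + ½) λ.
λ = 2 n t / (m + ½) = 2304 / (m + ½) nm.
m=2: 921 nm (IR); m=3: 658 nm (visible); m=4: 512 nm (visible); m=5: 419 nm (visible); m=6: 354 nm (UV).

3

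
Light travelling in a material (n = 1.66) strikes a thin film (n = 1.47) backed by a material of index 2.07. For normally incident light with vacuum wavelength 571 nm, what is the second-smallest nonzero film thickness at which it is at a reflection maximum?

Ray reflecting at the top interface goes from n = 1.66 toward n = 1.47: no phase shift.
Bottom surface (1.47 → 2.07): reflection off a higher-index medium gives a half-wave phase shift.
Exactly one π shift → a net half-wave offset.
For strong reflection here: 2 n t = (m + ½) λ.
The second-smallest nonzero thickness corresponds to m = 1: t = (m + ½) λ / (2 n) = 1.50 × 571 / (2 × 1.47) = 291 nm.

291 nm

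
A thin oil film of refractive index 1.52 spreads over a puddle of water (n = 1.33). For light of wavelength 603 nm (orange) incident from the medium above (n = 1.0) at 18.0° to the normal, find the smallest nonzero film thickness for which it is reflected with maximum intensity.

Top surface (1.0 → 1.52): reflection off a higher-index medium gives a half-wave phase shift.
Bottom surface (1.52 → 1.33): reflection off a lower-index medium gives no phase shift.
The two reflections differ by half a wavelength.
So the condition for constructive reflection is 2 n t cos θ_r = (m + ½) λ.
Snell's law: 1.0 sin 18.0° = 1.52 sin θ_r → sin θ_r = 0.203, cos θ_r = 0.979.
Minimum at m = 0: t = λ / (4 n cos θ_r) = 603 / (4 × 1.52 × 0.979) = 101 nm.

101 nm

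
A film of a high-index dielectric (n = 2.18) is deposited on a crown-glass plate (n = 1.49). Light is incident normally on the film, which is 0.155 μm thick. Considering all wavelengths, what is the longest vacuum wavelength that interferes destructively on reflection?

676 nm

At the upper boundary (n = 1.0 to n = 2.18) the reflected ray undergoes a half-wave phase shift.
Ray reflecting at the bottom interface goes from n = 2.18 toward n = 1.49: no phase shift.
Net: one phase inversion between the two reflected rays.
So the condition for destructive reflection is 2 n t = m λ.
λ = 2 n t / m. The longest wavelength is m = 1: λ = 2 × 2.18 × 155 / 1.00 = 676 nm.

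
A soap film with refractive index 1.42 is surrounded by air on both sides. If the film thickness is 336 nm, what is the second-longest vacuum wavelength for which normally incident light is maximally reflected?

Top surface (1.0 → 1.42): reflection off a higher-index medium gives a half-wave phase shift.
Ray reflecting at the bottom interface goes from n = 1.42 toward n = 1.0: no phase shift.
Exactly one π shift → a net half-wave offset.
So the condition for constructive reflection is 2 n t = (m + ½) λ.
λ = 2 n t / (m + ½). The second-longest wavelength is m = 1: λ = 2 × 1.42 × 336 / 1.50 = 636 nm.

636 nm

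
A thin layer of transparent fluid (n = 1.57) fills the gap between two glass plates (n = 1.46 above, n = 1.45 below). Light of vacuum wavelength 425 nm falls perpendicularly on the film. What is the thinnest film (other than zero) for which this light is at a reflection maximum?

67.7 nm

Top surface (1.46 → 1.57): reflection off a higher-index medium gives a half-wave phase shift.
Bottom surface (1.57 → 1.45): reflection off a lower-index medium gives no phase shift.
Exactly one π shift → a net half-wave offset.
With one net inversion, constructive interference in reflection requires 2 n t = (m + ½) λ.
Minimum at m = 0: t = λ / (4 n) = 425 / (4 × 1.57) = 67.7 nm.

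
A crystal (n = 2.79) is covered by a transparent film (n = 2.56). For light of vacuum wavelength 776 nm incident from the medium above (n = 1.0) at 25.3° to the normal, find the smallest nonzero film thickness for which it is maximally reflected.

Top surface (1.0 → 2.56): reflection off a higher-index medium gives a half-wave phase shift.
Bottom surface (2.56 → 2.79): reflection off a higher-index medium gives a half-wave phase shift.
Net: no relative phase inversion (both shifts match).
With no net inversion, constructive interference in reflection requires 2 n t cos θ_r = m λ.
Snell's law: 1.0 sin 25.3° = 2.56 sin θ_r → sin θ_r = 0.167, cos θ_r = 0.986.
Minimum nonzero at m = 1: t = λ / (2 n cos θ_r) = 776 / (2 × 2.56 × 0.986) = 154 nm.

154 nm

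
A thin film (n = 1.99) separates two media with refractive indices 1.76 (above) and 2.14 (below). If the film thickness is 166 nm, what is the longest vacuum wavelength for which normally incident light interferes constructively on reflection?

Top surface (1.76 → 1.99): reflection off a higher-index medium gives a half-wave phase shift.
At the lower boundary (n = 1.99 to n = 2.14) the reflected ray undergoes a half-wave phase shift.
Net: no relative phase inversion (both shifts match).
So the condition for constructive reflection is 2 n t = m λ.
λ = 2 n t / m. The longest wavelength is m = 1: λ = 2 × 1.99 × 166 / 1.00 = 661 nm.

661 nm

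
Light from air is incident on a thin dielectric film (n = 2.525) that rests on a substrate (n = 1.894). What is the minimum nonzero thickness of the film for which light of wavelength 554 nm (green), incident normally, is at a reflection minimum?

110 nm

Ray reflecting at the top interface goes from n = 1.0 toward n = 2.525: a half-wave phase shift.
At the lower boundary (n = 2.525 to n = 1.894) the reflected ray undergoes no phase shift.
Net: one phase inversion between the two reflected rays.
So the condition for destructive reflection is 2 n t = m λ.
Minimum nonzero at m = 1: t = λ / (2 n) = 554 / (2 × 2.525) = 110 nm.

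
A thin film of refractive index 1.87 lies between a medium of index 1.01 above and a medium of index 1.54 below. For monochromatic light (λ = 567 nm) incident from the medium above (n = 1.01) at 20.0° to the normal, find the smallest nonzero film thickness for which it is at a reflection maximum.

77.1 nm

Ray reflecting at the top interface goes from n = 1.01 toward n = 1.87: a half-wave phase shift.
Bottom surface (1.87 → 1.54): reflection off a lower-index medium gives no phase shift.
The two reflections differ by half a wavelength.
So the condition for constructive reflection is 2 n t cos θ_r = (m + ½) λ.
Snell's law: 1.01 sin 20.0° = 1.87 sin θ_r → sin θ_r = 0.185, cos θ_r = 0.983.
Minimum at m = 0: t = λ / (4 n cos θ_r) = 567 / (4 × 1.87 × 0.983) = 77.1 nm.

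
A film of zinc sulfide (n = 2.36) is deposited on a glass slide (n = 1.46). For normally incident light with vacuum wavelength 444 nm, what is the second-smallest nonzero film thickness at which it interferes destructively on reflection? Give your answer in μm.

Ray reflecting at the top interface goes from n = 1.0 toward n = 2.36: a half-wave phase shift.
Ray reflecting at the bottom interface goes from n = 2.36 toward n = 1.46: no phase shift.
The two reflections differ by half a wavelength.
With one net inversion, destructive interference in reflection requires 2 n t = m λ.
The second-smallest nonzero thickness corresponds to m = 2: t = m λ / (2 n) = 2.00 × 444 / (2 × 2.36) = 188 nm.

0.188 μm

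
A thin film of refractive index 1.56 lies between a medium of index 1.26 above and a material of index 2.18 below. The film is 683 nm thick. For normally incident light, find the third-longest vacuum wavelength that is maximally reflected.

Top surface (1.26 → 1.56): reflection off a higher-index medium gives a half-wave phase shift.
Ray reflecting at the bottom interface goes from n = 1.56 toward n = 2.18: a half-wave phase shift.
The two reflections carry the same phase change, so no net offset.
For bright reflection here: 2 n t = m λ.
λ = 2 n t / m. The third-longest wavelength is m = 3: λ = 2 × 1.56 × 683 / 3.00 = 710 nm.

710 nm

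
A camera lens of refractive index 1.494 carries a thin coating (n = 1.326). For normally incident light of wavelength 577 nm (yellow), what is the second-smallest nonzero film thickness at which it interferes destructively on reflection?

326 nm

Ray reflecting at the top interface goes from n = 1.0 toward n = 1.326: a half-wave phase shift.
Ray reflecting at the bottom interface goes from n = 1.326 toward n = 1.494: a half-wave phase shift.
Zero or two π shifts → no net half-wave offset.
With no net inversion, destructive interference in reflection requires 2 n t = (m + ½) λ.
The second-smallest nonzero thickness corresponds to m = 1: t = (m + ½) λ / (2 n) = 1.50 × 577 / (2 × 1.326) = 326 nm.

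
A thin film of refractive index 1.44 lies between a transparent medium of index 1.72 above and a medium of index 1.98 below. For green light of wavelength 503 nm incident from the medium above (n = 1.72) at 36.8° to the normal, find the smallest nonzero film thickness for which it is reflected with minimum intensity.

250 nm

At the upper boundary (n = 1.72 to n = 1.44) the reflected ray undergoes no phase shift.
At the lower boundary (n = 1.44 to n = 1.98) the reflected ray undergoes a half-wave phase shift.
Net: one phase inversion between the two reflected rays.
So the condition for destructive reflection is 2 n t cos θ_r = m λ.
Snell's law: 1.72 sin 36.8° = 1.44 sin θ_r → sin θ_r = 0.716, cos θ_r = 0.699.
Minimum nonzero at m = 1: t = λ / (2 n cos θ_r) = 503 / (2 × 1.44 × 0.699) = 250 nm.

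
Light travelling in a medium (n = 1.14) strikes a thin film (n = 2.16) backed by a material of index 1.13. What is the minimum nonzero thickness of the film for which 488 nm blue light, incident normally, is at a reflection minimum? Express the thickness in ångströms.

Ray reflecting at the top interface goes from n = 1.14 toward n = 2.16: a half-wave phase shift.
Ray reflecting at the bottom interface goes from n = 2.16 toward n = 1.13: no phase shift.
The two reflections differ by half a wavelength.
For dark reflection here: 2 n t = m λ.
Minimum nonzero at m = 1: t = λ / (2 n) = 488 / (2 × 2.16) = 113 nm.

1130 Å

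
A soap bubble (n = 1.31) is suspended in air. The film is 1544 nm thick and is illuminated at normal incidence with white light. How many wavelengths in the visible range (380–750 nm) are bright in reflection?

6

Ray reflecting at the top interface goes from n = 1.0 toward n = 1.31: a half-wave phase shift.
Ray reflecting at the bottom interface goes from n = 1.31 toward n = 1.0: no phase shift.
Exactly one π shift → a net half-wave offset.
For bright reflection here: 2 n t = (m + ½) λ.
λ = 2 n t / (m + ½) = 4045 / (m + ½) nm.
m=4: 899 nm (IR); m=5: 736 nm (visible); m=6: 622 nm (visible); m=7: 539 nm (visible); m=8: 476 nm (visible); m=9: 426 nm (visible); m=10: 385 nm (visible); m=11: 352 nm (UV).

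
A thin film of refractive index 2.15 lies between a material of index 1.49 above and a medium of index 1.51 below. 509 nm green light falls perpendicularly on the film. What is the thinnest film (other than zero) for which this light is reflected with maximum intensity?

59.2 nm

At the upper boundary (n = 1.49 to n = 2.15) the reflected ray undergoes a half-wave phase shift.
Bottom surface (2.15 → 1.51): reflection off a lower-index medium gives no phase shift.
Exactly one π shift → a net half-wave offset.
With one net inversion, constructive interference in reflection requires 2 n t = (m + ½) λ.
Minimum at m = 0: t = λ / (4 n) = 509 / (4 × 2.15) = 59.2 nm.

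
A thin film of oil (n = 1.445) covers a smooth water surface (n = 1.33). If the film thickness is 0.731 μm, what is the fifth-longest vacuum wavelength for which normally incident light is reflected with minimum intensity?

Ray reflecting at the top interface goes from n = 1.0 toward n = 1.445: a half-wave phase shift.
Ray reflecting at the bottom interface goes from n = 1.445 toward n = 1.33: no phase shift.
The two reflections differ by half a wavelength.
So the condition for destructive reflection is 2 n t = m λ.
λ = 2 n t / m. The fifth-longest wavelength is m = 5: λ = 2 × 1.445 × 731 / 5.00 = 423 nm.

423 nm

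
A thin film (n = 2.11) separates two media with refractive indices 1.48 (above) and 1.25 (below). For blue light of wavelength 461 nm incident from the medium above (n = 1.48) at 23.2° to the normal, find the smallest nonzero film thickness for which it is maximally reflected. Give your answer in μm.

At the upper boundary (n = 1.48 to n = 2.11) the reflected ray undergoes a half-wave phase shift.
At the lower boundary (n = 2.11 to n = 1.25) the reflected ray undergoes no phase shift.
Net: one phase inversion between the two reflected rays.
So the condition for constructive reflection is 2 n t cos θ_r = (m + ½) λ.
Snell's law: 1.48 sin 23.2° = 2.11 sin θ_r → sin θ_r = 0.276, cos θ_r = 0.961.
Minimum at m = 0: t = λ / (4 n cos θ_r) = 461 / (4 × 2.11 × 0.961) = 56.8 nm.

0.0568 μm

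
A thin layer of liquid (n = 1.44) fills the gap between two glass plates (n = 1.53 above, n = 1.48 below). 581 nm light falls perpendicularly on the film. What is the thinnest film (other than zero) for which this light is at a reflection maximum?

101 nm

Top surface (1.53 → 1.44): reflection off a lower-index medium gives no phase shift.
Ray reflecting at the bottom interface goes from n = 1.44 toward n = 1.48: a half-wave phase shift.
Exactly one π shift → a net half-wave offset.
With one net inversion, constructive interference in reflection requires 2 n t = (m + ½) λ.
Minimum at m = 0: t = λ / (4 n) = 581 / (4 × 1.44) = 101 nm.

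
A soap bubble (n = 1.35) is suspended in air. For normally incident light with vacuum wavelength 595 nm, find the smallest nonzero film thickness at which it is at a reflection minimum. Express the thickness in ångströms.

Top surface (1.0 → 1.35): reflection off a higher-index medium gives a half-wave phase shift.
Ray reflecting at the bottom interface goes from n = 1.35 toward n = 1.0: no phase shift.
Net: one phase inversion between the two reflected rays.
With one net inversion, destructive interference in reflection requires 2 n t = m λ.
Minimum nonzero at m = 1: t = λ / (2 n) = 595 / (2 × 1.35) = 220 nm.

2204 Å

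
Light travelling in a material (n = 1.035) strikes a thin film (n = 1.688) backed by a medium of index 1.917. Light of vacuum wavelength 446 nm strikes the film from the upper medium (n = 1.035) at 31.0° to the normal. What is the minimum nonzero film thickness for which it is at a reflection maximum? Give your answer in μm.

0.139 μm

At the upper boundary (n = 1.035 to n = 1.688) the reflected ray undergoes a half-wave phase shift.
Ray reflecting at the bottom interface goes from n = 1.688 toward n = 1.917: a half-wave phase shift.
The two reflections carry the same phase change, so no net offset.
With no net inversion, constructive interference in reflection requires 2 n t cos θ_r = m λ.
Snell's law: 1.035 sin 31.0° = 1.688 sin θ_r → sin θ_r = 0.316, cos θ_r = 0.949.
Minimum nonzero at m = 1: t = λ / (2 n cos θ_r) = 446 / (2 × 1.688 × 0.949) = 139 nm.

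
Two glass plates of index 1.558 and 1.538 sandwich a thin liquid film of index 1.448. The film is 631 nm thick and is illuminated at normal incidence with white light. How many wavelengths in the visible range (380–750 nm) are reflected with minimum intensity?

Top surface (1.558 → 1.448): reflection off a lower-index medium gives no phase shift.
Ray reflecting at the bottom interface goes from n = 1.448 toward n = 1.538: a half-wave phase shift.
Net: one phase inversion between the two reflected rays.
With one net inversion, destructive interference in reflection requires 2 n t = m λ.
λ = 2 n t / m = 1827 / m nm.
m=2: 914 nm (IR); m=3: 609 nm (visible); m=4: 457 nm (visible); m=5: 365 nm (UV).

2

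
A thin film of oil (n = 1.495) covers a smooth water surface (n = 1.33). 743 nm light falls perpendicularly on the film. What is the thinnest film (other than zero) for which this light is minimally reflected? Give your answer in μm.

Ray reflecting at the top interface goes from n = 1.0 toward n = 1.495: a half-wave phase shift.
At the lower boundary (n = 1.495 to n = 1.33) the reflected ray undergoes no phase shift.
Net: one phase inversion between the two reflected rays.
For minimum reflection here: 2 n t = m λ.
Minimum nonzero at m = 1: t = λ / (2 n) = 743 / (2 × 1.495) = 248 nm.

0.248 μm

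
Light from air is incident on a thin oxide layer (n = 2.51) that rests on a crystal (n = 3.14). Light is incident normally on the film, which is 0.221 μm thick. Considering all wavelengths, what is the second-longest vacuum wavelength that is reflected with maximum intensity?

555 nm

Top surface (1.0 → 2.51): reflection off a higher-index medium gives a half-wave phase shift.
Ray reflecting at the bottom interface goes from n = 2.51 toward n = 3.14: a half-wave phase shift.
Net: no relative phase inversion (both shifts match).
So the condition for constructive reflection is 2 n t = m λ.
λ = 2 n t / m. The second-longest wavelength is m = 2: λ = 2 × 2.51 × 221 / 2.00 = 555 nm.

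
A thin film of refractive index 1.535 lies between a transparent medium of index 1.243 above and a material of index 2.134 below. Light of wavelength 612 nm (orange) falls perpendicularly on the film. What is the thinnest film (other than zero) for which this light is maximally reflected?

Top surface (1.243 → 1.535): reflection off a higher-index medium gives a half-wave phase shift.
At the lower boundary (n = 1.535 to n = 2.134) the reflected ray undergoes a half-wave phase shift.
Zero or two π shifts → no net half-wave offset.
With no net inversion, constructive interference in reflection requires 2 n t = m λ.
Minimum nonzero at m = 1: t = λ / (2 n) = 612 / (2 × 1.535) = 199 nm.

199 nm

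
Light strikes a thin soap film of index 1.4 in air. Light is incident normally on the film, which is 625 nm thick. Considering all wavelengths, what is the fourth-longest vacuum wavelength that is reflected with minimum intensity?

Ray reflecting at the top interface goes from n = 1.0 toward n = 1.4: a half-wave phase shift.
Ray reflecting at the bottom interface goes from n = 1.4 toward n = 1.0: no phase shift.
Net: one phase inversion between the two reflected rays.
So the condition for destructive reflection is 2 n t = m λ.
λ = 2 n t / m. The fourth-longest wavelength is m = 4: λ = 2 × 1.4 × 625 / 4.00 = 438 nm.

438 nm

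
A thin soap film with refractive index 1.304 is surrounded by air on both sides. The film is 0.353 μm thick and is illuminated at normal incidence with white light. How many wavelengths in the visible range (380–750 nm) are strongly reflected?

1

Ray reflecting at the top interface goes from n = 1.0 toward n = 1.304: a half-wave phase shift.
At the lower boundary (n = 1.304 to n = 1.0) the reflected ray undergoes no phase shift.
Exactly one π shift → a net half-wave offset.
For bright reflection here: 2 n t = (m + ½) λ.
λ = 2 n t / (m + ½) = 921 / (m + ½) nm.
m=0: 1841 nm (IR); m=1: 614 nm (visible); m=2: 368 nm (UV).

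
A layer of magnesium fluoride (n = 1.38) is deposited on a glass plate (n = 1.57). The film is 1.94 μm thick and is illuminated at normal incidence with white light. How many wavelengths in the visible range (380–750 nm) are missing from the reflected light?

Top surface (1.0 → 1.38): reflection off a higher-index medium gives a half-wave phase shift.
At the lower boundary (n = 1.38 to n = 1.57) the reflected ray undergoes a half-wave phase shift.
The two reflections carry the same phase change, so no net offset.
So the condition for destructive reflection is 2 n t = (m + ½) λ.
λ = 2 n t / (m + ½) = 5354 / (m + ½) nm.
m=6: 824 nm (IR); m=7: 714 nm (visible); m=8: 630 nm (visible); m=9: 564 nm (visible); m=10: 510 nm (visible); m=11: 466 nm (visible); m=12: 428 nm (visible); m=13: 397 nm (visible); m=14: 369 nm (UV).

7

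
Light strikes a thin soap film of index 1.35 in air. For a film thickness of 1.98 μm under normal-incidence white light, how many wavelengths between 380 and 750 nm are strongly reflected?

Top surface (1.0 → 1.35): reflection off a higher-index medium gives a half-wave phase shift.
Ray reflecting at the bottom interface goes from n = 1.35 toward n = 1.0: no phase shift.
Net: one phase inversion between the two reflected rays.
So the condition for constructive reflection is 2 n t = (m + ½) λ.
λ = 2 n t / (m + ½) = 5346 / (m + ½) nm.
m=6: 822 nm (IR); m=7: 713 nm (visible); m=8: 629 nm (visible); m=9: 563 nm (visible); m=10: 509 nm (visible); m=11: 465 nm (visible); m=12: 428 nm (visible); m=13: 396 nm (visible); m=14: 369 nm (UV).

7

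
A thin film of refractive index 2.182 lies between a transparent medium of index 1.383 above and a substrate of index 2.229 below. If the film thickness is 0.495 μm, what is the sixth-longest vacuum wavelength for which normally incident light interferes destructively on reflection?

Ray reflecting at the top interface goes from n = 1.383 toward n = 2.182: a half-wave phase shift.
Ray reflecting at the bottom interface goes from n = 2.182 toward n = 2.229: a half-wave phase shift.
Net: no relative phase inversion (both shifts match).
So the condition for destructive reflection is 2 n t = (m + ½) λ.
λ = 2 n t / (m + ½). The sixth-longest wavelength is m = 5: λ = 2 × 2.182 × 495 / 5.50 = 393 nm.

393 nm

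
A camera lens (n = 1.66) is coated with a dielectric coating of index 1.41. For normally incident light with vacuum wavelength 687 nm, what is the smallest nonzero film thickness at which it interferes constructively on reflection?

244 nm

At the upper boundary (n = 1.0 to n = 1.41) the reflected ray undergoes a half-wave phase shift.
At the lower boundary (n = 1.41 to n = 1.66) the reflected ray undergoes a half-wave phase shift.
Zero or two π shifts → no net half-wave offset.
So the condition for constructive reflection is 2 n t = m λ.
The smallest nonzero thickness corresponds to m = 1: t = m λ / (2 n) = 1.00 × 687 / (2 × 1.41) = 244 nm.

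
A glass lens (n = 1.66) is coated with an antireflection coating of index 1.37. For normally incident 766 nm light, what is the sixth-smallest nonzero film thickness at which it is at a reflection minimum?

Ray reflecting at the top interface goes from n = 1.0 toward n = 1.37: a half-wave phase shift.
At the lower boundary (n = 1.37 to n = 1.66) the reflected ray undergoes a half-wave phase shift.
Zero or two π shifts → no net half-wave offset.
So the condition for destructive reflection is 2 n t = (m + ½) λ.
The sixth-smallest nonzero thickness corresponds to m = 5: t = (m + ½) λ / (2 n) = 5.50 × 766 / (2 × 1.37) = 1538 nm.

1538 nm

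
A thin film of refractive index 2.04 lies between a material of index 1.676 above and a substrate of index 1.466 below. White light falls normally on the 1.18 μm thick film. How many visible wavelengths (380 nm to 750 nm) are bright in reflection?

Top surface (1.676 → 2.04): reflection off a higher-index medium gives a half-wave phase shift.
At the lower boundary (n = 2.04 to n = 1.466) the reflected ray undergoes no phase shift.
Net: one phase inversion between the two reflected rays.
With one net inversion, constructive interference in reflection requires 2 n t = (m + ½) λ.
λ = 2 n t / (m + ½) = 4814 / (m + ½) nm.
m=5: 875 nm (IR); m=6: 741 nm (visible); m=7: 642 nm (visible); m=8: 566 nm (visible); m=9: 507 nm (visible); m=10: 459 nm (visible); m=11: 419 nm (visible); m=12: 385 nm (visible); m=13: 357 nm (UV).

7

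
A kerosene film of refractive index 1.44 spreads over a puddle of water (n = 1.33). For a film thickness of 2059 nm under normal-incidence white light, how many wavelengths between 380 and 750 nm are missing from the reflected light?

Ray reflecting at the top interface goes from n = 1.0 toward n = 1.44: a half-wave phase shift.
Ray reflecting at the bottom interface goes from n = 1.44 toward n = 1.33: no phase shift.
Exactly one π shift → a net half-wave offset.
For weak reflection here: 2 n t = m λ.
λ = 2 n t / m = 5930 / m nm.
m=7: 847 nm (IR); m=8: 741 nm (visible); m=9: 659 nm (visible); m=10: 593 nm (visible); m=11: 539 nm (visible); m=12: 494 nm (visible); m=13: 456 nm (visible); m=14: 424 nm (visible); m=15: 395 nm (visible); m=16: 371 nm (UV).

8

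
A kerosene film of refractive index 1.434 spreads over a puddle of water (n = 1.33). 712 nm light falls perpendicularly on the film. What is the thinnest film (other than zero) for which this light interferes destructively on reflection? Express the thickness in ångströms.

2483 Å

Top surface (1.0 → 1.434): reflection off a higher-index medium gives a half-wave phase shift.
Ray reflecting at the bottom interface goes from n = 1.434 toward n = 1.33: no phase shift.
Exactly one π shift → a net half-wave offset.
So the condition for destructive reflection is 2 n t = m λ.
Minimum nonzero at m = 1: t = λ / (2 n) = 712 / (2 × 1.434) = 248 nm.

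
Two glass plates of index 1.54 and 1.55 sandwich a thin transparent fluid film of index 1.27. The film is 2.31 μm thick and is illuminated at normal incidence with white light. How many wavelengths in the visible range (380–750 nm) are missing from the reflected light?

Top surface (1.54 → 1.27): reflection off a lower-index medium gives no phase shift.
Bottom surface (1.27 → 1.55): reflection off a higher-index medium gives a half-wave phase shift.
Net: one phase inversion between the two reflected rays.
For minimum reflection here: 2 n t = m λ.
λ = 2 n t / m = 5867 / m nm.
m=7: 838 nm (IR); m=8: 733 nm (visible); m=9: 652 nm (visible); m=10: 587 nm (visible); m=11: 533 nm (visible); m=12: 489 nm (visible); m=13: 451 nm (visible); m=14: 419 nm (visible); m=15: 391 nm (visible); m=16: 367 nm (UV).

8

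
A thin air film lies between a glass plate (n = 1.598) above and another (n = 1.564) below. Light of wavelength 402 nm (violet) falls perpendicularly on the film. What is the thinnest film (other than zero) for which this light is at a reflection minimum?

Top surface (1.598 → 1.0): reflection off a lower-index medium gives no phase shift.
Ray reflecting at the bottom interface goes from n = 1.0 toward n = 1.564: a half-wave phase shift.
Net: one phase inversion between the two reflected rays.
So the condition for destructive reflection is 2 n t = m λ.
Minimum nonzero at m = 1: t = λ / (2 n) = 402 / (2 × 1.0) = 201 nm.

201 nm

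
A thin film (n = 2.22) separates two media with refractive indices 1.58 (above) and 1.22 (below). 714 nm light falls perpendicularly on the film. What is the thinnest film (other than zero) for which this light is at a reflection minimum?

Ray reflecting at the top interface goes from n = 1.58 toward n = 2.22: a half-wave phase shift.
Ray reflecting at the bottom interface goes from n = 2.22 toward n = 1.22: no phase shift.
Net: one phase inversion between the two reflected rays.
So the condition for destructive reflection is 2 n t = m λ.
Minimum nonzero at m = 1: t = λ / (2 n) = 714 / (2 × 2.22) = 161 nm.

161 nm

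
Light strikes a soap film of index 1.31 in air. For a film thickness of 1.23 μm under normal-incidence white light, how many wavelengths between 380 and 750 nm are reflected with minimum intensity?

Ray reflecting at the top interface goes from n = 1.0 toward n = 1.31: a half-wave phase shift.
Ray reflecting at the bottom interface goes from n = 1.31 toward n = 1.0: no phase shift.
The two reflections differ by half a wavelength.
So the condition for destructive reflection is 2 n t = m λ.
λ = 2 n t / m = 3223 / m nm.
m=4: 806 nm (IR); m=5: 645 nm (visible); m=6: 537 nm (visible); m=7: 460 nm (visible); m=8: 403 nm (visible); m=9: 358 nm (UV).

4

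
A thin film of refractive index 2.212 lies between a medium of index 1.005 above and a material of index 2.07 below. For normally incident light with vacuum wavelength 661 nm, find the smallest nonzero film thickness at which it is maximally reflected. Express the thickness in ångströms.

Top surface (1.005 → 2.212): reflection off a higher-index medium gives a half-wave phase shift.
Ray reflecting at the bottom interface goes from n = 2.212 toward n = 2.07: no phase shift.
Net: one phase inversion between the two reflected rays.
With one net inversion, constructive interference in reflection requires 2 n t = (m + ½) λ.
Minimum at m = 0: t = λ / (4 n) = 661 / (4 × 2.212) = 74.7 nm.

747 Å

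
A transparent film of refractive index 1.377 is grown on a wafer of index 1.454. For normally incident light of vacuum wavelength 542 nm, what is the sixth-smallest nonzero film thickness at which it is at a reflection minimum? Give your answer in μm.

Ray reflecting at the top interface goes from n = 1.0 toward n = 1.377: a half-wave phase shift.
At the lower boundary (n = 1.377 to n = 1.454) the reflected ray undergoes a half-wave phase shift.
The two reflections carry the same phase change, so no net offset.
With no net inversion, destructive interference in reflection requires 2 n t = (m + ½) λ.
The sixth-smallest nonzero thickness corresponds to m = 5: t = (m + ½) λ / (2 n) = 5.50 × 542 / (2 × 1.377) = 1082 nm.

1.08 μm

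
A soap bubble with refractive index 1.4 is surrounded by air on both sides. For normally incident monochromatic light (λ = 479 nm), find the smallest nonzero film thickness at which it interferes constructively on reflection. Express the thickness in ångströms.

855 Å

Top surface (1.0 → 1.4): reflection off a higher-index medium gives a half-wave phase shift.
At the lower boundary (n = 1.4 to n = 1.0) the reflected ray undergoes no phase shift.
Exactly one π shift → a net half-wave offset.
So the condition for constructive reflection is 2 n t = (m + ½) λ.
Minimum at m = 0: t = λ / (4 n) = 479 / (4 × 1.4) = 85.5 nm.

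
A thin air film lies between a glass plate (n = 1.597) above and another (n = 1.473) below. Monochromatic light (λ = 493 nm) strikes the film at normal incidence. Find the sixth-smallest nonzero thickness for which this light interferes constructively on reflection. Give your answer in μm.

1.36 μm

Top surface (1.597 → 1.0): reflection off a lower-index medium gives no phase shift.
At the lower boundary (n = 1.0 to n = 1.473) the reflected ray undergoes a half-wave phase shift.
Net: one phase inversion between the two reflected rays.
So the condition for constructive reflection is 2 n t = (m + ½) λ.
The sixth-smallest nonzero thickness corresponds to m = 5: t = (m + ½) λ / (2 n) = 5.50 × 493 / (2 × 1.0) = 1356 nm.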